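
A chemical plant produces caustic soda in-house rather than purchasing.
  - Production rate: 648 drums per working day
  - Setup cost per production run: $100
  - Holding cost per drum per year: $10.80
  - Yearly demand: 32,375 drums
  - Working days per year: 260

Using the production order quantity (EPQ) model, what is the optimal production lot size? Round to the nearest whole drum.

861 drums

Daily demand d = 32,375/260 = 124.519; p = 648; 1 − d/p = 0.80784
EPQ = √(2DS / (H(1 − d/p)))
    = √(2 × 32,375 × 100 / (10.8 × 0.80784)) ≈ 861.48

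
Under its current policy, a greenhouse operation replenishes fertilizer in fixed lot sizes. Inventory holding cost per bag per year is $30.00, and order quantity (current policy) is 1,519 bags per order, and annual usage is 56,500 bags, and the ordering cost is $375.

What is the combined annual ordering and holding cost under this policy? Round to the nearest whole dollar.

$36,733

Annual ordering cost = (D/Q)·S = (56,500/1,519) × 375 = $13,948.32
Annual holding cost  = (Q/2)·H = (1,519/2) × 30 = $22,785.00
Total = $13,948.32 + $22,785.00 = $36,733.32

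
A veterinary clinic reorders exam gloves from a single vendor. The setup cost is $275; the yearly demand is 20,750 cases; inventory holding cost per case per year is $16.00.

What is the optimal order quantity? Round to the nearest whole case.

2DS/H = 2·20,750·275/16 = 713,281.25
EOQ = √713,281.25 ≈ 844.56

845 cases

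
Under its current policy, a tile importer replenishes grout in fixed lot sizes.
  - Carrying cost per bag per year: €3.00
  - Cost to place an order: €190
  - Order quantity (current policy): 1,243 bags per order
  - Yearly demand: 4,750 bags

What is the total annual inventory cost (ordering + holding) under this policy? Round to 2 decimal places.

€2,590.57

Orders/yr = 4,750/1,243 = 3.821; ordering cost = 3.821 × €190 = €726.07
Average inventory = 1,243/2 = 621.5; holding cost = 621.5 × €3 = €1,864.50
Total = €726.07 + €1,864.50 = €2,590.57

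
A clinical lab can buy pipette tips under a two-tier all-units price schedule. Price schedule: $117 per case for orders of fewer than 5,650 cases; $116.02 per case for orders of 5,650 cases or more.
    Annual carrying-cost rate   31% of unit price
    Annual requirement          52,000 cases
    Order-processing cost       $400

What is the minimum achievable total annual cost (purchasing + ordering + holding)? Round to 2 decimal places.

$6,122,843.69

H₁ = 31%×$117 = $36.2700;  H₂ = 31%×$116.02 = $35.9662
EOQ₁ = √(2×52,000×400/36.2700) = 1,070.96  (< 5,650, feasible at tier 1)
EOQ₂ = √(2×52,000×400/35.9662) = 1,075.47  (< 5,650 → use Q = 5,650 at tier-2 price)
TC(tier 1 (EOQ₁), Q≈1,071.0) = $6,122,843.69
TC(tier 2, Q≈5,650.0) = $6,138,325.93
Minimum at tier 1 (EOQ₁): $6,122,843.69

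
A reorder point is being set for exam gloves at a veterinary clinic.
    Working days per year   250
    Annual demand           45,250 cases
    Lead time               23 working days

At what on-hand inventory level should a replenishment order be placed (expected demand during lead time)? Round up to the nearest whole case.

Daily demand d = 45,250 / 250 = 181.000 cases/day
Demand during lead time = 181.000 × 23 = 4,163.00
Reorder point = 4,163.00 → round up

4,163 cases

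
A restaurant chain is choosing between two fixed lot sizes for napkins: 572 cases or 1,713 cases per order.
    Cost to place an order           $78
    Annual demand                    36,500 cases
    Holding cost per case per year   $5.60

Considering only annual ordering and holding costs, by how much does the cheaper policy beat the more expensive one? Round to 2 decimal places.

$120.48

TC(Q) = (D/Q)S + (Q/2)H
TC(572) = (36,500/572)×78 + (572/2)×5.6 = $6,578.87
TC(1,713) = (36,500/1,713)×78 + (1,713/2)×5.6 = $6,458.40
Cheaper: Q = 1,713.  Difference = $120.48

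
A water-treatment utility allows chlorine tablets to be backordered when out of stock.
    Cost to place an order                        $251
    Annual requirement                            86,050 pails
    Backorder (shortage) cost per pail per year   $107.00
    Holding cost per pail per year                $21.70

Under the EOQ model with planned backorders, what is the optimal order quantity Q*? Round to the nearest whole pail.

1,547 pails

Basic EOQ = √(2·86,050·251/21.7) = 1,410.904
Backorder adjustment √((H+b)/b) = √((21.7+107)/107) = 1.0967
Q* = 1,410.904 × 1.0967 ≈ 1,547.37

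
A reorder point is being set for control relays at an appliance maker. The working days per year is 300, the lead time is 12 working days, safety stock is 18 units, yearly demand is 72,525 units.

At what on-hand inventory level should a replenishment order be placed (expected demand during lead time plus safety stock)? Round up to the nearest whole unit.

2,919 units

Daily demand d = 72,525 / 300 = 241.750 units/day
Demand during lead time = 241.750 × 12 = 2,901.00
Reorder point = 2,901.00 + 18 = 2,919.00 → round up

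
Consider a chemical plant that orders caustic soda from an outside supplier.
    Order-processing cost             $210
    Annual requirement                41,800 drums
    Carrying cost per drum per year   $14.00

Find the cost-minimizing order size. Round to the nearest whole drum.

1,120 drums

Q* = √(2·D·S / H) = √(2·41,800·210 / 14) = √1,254,000.0 ≈ 1,119.82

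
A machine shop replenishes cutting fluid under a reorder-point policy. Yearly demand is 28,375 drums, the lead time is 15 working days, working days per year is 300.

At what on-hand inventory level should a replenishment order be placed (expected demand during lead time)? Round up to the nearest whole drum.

Daily demand d = 28,375 / 300 = 94.583 drums/day
Demand during lead time = 94.583 × 15 = 1,418.75
Reorder point = 1,418.75 → round up

1,419 drums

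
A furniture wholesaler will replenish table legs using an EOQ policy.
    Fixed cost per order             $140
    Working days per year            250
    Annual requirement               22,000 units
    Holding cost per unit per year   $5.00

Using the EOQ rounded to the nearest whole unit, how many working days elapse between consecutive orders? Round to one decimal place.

12.6 days

Q* = √(2·D·S / H) = √(2·22,000·140 / 5) = √1,232,000.0 ≈ 1,109.95 → Q = 1,110 units
T = Q/D × 250 days = 1,110/22,000 × 250 = 12.614 days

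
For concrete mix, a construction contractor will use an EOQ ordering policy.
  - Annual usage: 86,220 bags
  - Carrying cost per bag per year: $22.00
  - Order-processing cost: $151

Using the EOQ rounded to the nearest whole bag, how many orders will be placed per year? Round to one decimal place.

79.2 orders per year

2DS/H = 2·86,220·151/22 = 1,183,565.45
EOQ = √1,183,565.45 ≈ 1,087.92 → Q = 1,088
Orders per year = D/Q = 86,220 / 1,088 = 79.246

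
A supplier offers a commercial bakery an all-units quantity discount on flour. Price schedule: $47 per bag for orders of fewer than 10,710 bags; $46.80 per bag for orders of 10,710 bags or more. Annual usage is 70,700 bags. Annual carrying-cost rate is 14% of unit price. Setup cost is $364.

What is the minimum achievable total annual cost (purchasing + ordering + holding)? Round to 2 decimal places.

$3,341,302.99

H₁ = 14%×$47 = $6.5800;  H₂ = 14%×$46.80 = $6.5520
EOQ₁ = √(2×70,700×364/6.5800) = 2,796.81  (< 10,710, feasible at tier 1)
EOQ₂ = √(2×70,700×364/6.5520) = 2,802.78  (< 10,710 → use Q = 10,710 at tier-2 price)
TC(tier 1 (EOQ₁), Q≈2,796.8) = $3,341,302.99
TC(tier 2, Q≈10,710.0) = $3,346,248.84
Minimum at tier 1 (EOQ₁): $3,341,302.99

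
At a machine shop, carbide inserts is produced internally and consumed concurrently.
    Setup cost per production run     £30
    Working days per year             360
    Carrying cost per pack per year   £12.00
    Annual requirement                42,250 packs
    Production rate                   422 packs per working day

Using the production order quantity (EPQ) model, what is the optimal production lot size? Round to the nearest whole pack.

541 packs

Daily demand d = 42,250/360 = 117.361; p = 422; 1 − d/p = 0.72189
EPQ = √(2DS / (H(1 − d/p)))
    = √(2 × 42,250 × 30 / (12 × 0.72189)) ≈ 540.96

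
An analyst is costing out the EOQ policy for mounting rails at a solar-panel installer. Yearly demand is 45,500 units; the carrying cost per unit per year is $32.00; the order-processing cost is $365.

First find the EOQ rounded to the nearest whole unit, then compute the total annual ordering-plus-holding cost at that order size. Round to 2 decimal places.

EOQ = √(2DS/H) = √(2 × 45,500 × 365 / 32)
    = √(1,037,968.75) ≈ 1,018.81 → Q = 1,019 units
Annual ordering cost = (D/Q)·S = (45,500/1,019) × 365 = $16,297.84
Annual holding cost  = (Q/2)·H = (1,019/2) × 32 = $16,304.00
Total = $16,297.84 + $16,304.00 = $32,601.84

$32,601.84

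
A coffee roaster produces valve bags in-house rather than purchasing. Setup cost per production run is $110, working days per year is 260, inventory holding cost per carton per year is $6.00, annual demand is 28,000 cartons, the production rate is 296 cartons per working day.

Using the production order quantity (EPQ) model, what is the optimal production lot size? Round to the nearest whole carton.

1,270 cartons

Daily demand d = 28,000/260 = 107.692; p = 296; 1 − d/p = 0.63617
EPQ = √(2DS / (H(1 − d/p)))
    = √(2 × 28,000 × 110 / (6 × 0.63617)) ≈ 1,270.36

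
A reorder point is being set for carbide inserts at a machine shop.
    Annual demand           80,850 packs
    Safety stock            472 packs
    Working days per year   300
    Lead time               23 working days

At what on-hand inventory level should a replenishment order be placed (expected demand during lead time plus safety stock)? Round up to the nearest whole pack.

Daily demand d = 80,850 / 300 = 269.500 packs/day
Demand during lead time = 269.500 × 23 = 6,198.50
Reorder point = 6,198.50 + 472 = 6,670.50 → round up

6,671 packs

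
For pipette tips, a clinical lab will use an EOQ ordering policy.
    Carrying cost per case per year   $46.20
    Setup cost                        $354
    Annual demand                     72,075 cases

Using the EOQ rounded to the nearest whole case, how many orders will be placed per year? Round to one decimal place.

Q* = √(2·D·S / H) = √(2·72,075·354 / 46.2) = √1,104,526.0 ≈ 1,050.96 → Q = 1,051
Orders per year = D/Q = 72,075 / 1,051 = 68.578

68.6 orders per year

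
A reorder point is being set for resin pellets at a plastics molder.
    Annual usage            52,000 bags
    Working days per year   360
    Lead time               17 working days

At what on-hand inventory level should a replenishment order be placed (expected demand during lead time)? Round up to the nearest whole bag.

2,456 bags

Daily demand d = 52,000 / 360 = 144.444 bags/day
Demand during lead time = 144.444 × 17 = 2,455.56
Reorder point = 2,455.56 → round up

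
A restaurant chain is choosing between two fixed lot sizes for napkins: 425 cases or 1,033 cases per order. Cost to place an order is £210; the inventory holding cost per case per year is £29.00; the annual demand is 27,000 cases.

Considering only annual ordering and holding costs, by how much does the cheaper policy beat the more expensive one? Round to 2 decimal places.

For each Q, cost = (D/Q)·S + (Q/2)·H.
TC(425) = (27,000/425)×210 + (425/2)×29 = £19,503.68
TC(1,033) = (27,000/1,033)×210 + (1,033/2)×29 = £20,467.37
Lots of 425 are cheaper by £963.69.

£963.69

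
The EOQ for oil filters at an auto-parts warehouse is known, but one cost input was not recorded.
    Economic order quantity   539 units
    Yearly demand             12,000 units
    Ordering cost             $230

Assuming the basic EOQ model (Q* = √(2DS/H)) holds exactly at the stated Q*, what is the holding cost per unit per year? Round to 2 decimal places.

Since Q* = (2DS/H)^½, squaring gives Q*²·H = 2DS.
H = 2DS / Q² = 2 × 12,000 × 230 / 539² = 19.0003

$19.00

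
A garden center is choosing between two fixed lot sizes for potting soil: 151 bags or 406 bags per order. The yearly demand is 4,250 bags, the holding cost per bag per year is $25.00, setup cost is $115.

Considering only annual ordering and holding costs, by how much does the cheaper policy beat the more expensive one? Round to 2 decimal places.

Annual cost at Q: ordering D·S/Q plus holding Q·H/2.
TC(151) = (4,250/151)×115 + (151/2)×25 = $5,124.25
TC(406) = (4,250/406)×115 + (406/2)×25 = $6,278.82
Lots of 151 are cheaper by $1,154.56.

$1,154.56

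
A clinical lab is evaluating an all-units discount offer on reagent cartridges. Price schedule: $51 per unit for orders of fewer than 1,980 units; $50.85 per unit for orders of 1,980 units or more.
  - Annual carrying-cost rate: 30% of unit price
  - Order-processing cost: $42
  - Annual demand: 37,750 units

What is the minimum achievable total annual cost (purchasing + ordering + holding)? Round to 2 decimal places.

$1,932,215.36

H₁ = 30%×$51 = $15.3000;  H₂ = 30%×$50.85 = $15.2550
EOQ₁ = √(2×37,750×42/15.3000) = 455.25  (< 1,980, feasible at tier 1)
EOQ₂ = √(2×37,750×42/15.2550) = 455.92  (< 1,980 → use Q = 1,980 at tier-2 price)
TC(tier 1 (EOQ₁), Q≈455.3) = $1,932,215.36
TC(tier 2, Q≈1,980.0) = $1,935,490.71
Minimum at tier 1 (EOQ₁): $1,932,215.36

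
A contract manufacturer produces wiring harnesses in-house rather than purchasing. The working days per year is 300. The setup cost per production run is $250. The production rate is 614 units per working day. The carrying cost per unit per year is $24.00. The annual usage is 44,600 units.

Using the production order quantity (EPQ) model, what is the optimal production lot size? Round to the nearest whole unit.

Daily demand d = 44,600/300 = 148.667; p = 614; 1 − d/p = 0.75787
EPQ = √(2DS / (H(1 − d/p)))
    = √(2 × 44,600 × 250 / (24 × 0.75787)) ≈ 1,107.26

1,107 units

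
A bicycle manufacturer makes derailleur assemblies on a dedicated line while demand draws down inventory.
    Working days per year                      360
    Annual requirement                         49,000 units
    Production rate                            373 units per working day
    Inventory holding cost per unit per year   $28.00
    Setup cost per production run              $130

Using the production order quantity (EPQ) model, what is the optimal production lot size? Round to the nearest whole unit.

846 units

Daily demand d = 49,000/360 = 136.111; p = 373; 1 − d/p = 0.63509
EPQ = √(2DS / (H(1 − d/p)))
    = √(2 × 49,000 × 130 / (28 × 0.63509)) ≈ 846.42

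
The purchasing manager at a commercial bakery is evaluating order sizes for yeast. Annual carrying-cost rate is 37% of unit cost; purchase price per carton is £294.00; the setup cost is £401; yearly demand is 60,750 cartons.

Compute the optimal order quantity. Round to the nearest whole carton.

Holding cost per carton per year: H = 37% × £294 = £108.7800
Q* = √(2·D·S / H) = √(2·60,750·401 / 108.78) = √447,890.2 ≈ 669.25

669 cartons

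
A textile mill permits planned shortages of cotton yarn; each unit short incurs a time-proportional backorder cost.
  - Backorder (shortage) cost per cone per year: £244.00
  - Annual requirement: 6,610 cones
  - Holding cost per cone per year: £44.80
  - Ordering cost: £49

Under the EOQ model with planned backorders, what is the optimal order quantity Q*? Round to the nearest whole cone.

Basic EOQ = √(2·6,610·49/44.8) = 120.247
Backorder adjustment √((H+b)/b) = √((44.8+244)/244) = 1.0879
Q* = 120.247 × 1.0879 ≈ 130.82

131 cones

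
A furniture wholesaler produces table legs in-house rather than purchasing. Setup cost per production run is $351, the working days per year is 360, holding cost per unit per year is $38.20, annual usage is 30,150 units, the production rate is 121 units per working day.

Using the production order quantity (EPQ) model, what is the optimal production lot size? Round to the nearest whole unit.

Daily demand d = 30,150/360 = 83.750; p = 121; 1 − d/p = 0.30785
EPQ = √(2DS / (H(1 − d/p)))
    = √(2 × 30,150 × 351 / (38.2 × 0.30785)) ≈ 1,341.56

1,342 units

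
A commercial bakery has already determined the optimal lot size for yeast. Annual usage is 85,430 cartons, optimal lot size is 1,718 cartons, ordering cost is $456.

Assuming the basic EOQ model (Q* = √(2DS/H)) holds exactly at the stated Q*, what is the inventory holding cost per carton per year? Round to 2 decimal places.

$26.40

Since Q* = (2DS/H)^½, squaring gives Q*²·H = 2DS.
H = 2DS / Q² = 2 × 85,430 × 456 / 1,718² = 26.3973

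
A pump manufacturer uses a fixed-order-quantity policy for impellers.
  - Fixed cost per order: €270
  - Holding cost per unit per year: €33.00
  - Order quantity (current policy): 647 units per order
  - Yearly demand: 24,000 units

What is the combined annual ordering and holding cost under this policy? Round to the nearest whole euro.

Annual ordering cost = (D/Q)·S = (24,000/647) × 270 = €10,015.46
Annual holding cost  = (Q/2)·H = (647/2) × 33 = €10,675.50
Total = €10,015.46 + €10,675.50 = €20,690.96

€20,691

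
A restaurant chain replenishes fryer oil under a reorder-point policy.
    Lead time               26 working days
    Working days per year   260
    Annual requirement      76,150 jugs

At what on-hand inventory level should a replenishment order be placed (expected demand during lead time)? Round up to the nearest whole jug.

7,615 jugs

Daily demand d = 76,150 / 260 = 292.885 jugs/day
Demand during lead time = 292.885 × 26 = 7,615.00
Reorder point = 7,615.00 → round up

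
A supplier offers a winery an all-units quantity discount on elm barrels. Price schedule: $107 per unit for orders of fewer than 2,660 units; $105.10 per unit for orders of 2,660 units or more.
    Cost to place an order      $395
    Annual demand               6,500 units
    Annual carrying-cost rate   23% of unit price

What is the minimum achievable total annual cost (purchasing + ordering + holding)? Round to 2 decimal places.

$706,741.55

H₁ = 23%×$107 = $24.6100;  H₂ = 23%×$105.10 = $24.1730
EOQ₁ = √(2×6,500×395/24.6100) = 456.79  (< 2,660, feasible at tier 1)
EOQ₂ = √(2×6,500×395/24.1730) = 460.90  (< 2,660 → use Q = 2,660 at tier-2 price)
TC(tier 1 (EOQ₁), Q≈456.8) = $706,741.55
TC(tier 2, Q≈2,660.0) = $716,265.32
Minimum at tier 1 (EOQ₁): $706,741.55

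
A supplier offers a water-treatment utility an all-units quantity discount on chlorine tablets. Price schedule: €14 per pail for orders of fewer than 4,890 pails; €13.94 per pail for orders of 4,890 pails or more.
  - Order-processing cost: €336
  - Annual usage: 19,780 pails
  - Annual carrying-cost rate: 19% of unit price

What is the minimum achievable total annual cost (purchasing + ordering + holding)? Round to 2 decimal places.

€282,866.19

H₁ = 19%×€14 = €2.6600;  H₂ = 19%×€13.94 = €2.6486
EOQ₁ = √(2×19,780×336/2.6600) = 2,235.41  (< 4,890, feasible at tier 1)
EOQ₂ = √(2×19,780×336/2.6486) = 2,240.21  (< 4,890 → use Q = 4,890 at tier-2 price)
TC(tier 1 (EOQ₁), Q≈2,235.4) = €282,866.19
TC(tier 2, Q≈4,890.0) = €283,568.14
Minimum at tier 1 (EOQ₁): €282,866.19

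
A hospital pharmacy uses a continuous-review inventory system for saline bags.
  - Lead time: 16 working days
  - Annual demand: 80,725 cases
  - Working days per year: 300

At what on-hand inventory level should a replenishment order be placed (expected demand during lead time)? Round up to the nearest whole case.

Daily demand d = 80,725 / 300 = 269.083 cases/day
Demand during lead time = 269.083 × 16 = 4,305.33
Reorder point = 4,305.33 → round up

4,306 cases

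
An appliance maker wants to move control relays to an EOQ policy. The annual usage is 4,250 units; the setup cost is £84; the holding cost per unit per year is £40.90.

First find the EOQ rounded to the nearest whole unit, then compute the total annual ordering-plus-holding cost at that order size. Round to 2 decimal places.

£5,403.95

2DS/H = 2·4,250·84/40.9 = 17,457.21
EOQ = √17,457.21 ≈ 132.13 → Q = 132 units
Ordering: D/Q × S = 4,250/132 × £84 = £2,704.55
Holding:  Q/2 × H = 132/2 × £40.9 = £2,699.40
Total = £2,704.55 + £2,699.40 = £5,403.95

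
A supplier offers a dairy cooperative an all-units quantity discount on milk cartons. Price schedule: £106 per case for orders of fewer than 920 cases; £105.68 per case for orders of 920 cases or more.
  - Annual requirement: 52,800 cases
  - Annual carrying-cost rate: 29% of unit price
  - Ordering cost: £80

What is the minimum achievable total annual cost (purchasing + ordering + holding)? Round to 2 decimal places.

£5,598,593.02

H₁ = 29%×£106 = £30.7400;  H₂ = 29%×£105.68 = £30.6472
EOQ₁ = √(2×52,800×80/30.7400) = 524.23  (< 920, feasible at tier 1)
EOQ₂ = √(2×52,800×80/30.6472) = 525.03  (< 920 → use Q = 920 at tier-2 price)
TC(tier 1 (EOQ₁), Q≈524.2) = £5,612,914.95
TC(tier 2, Q≈920.0) = £5,598,593.02
Minimum at tier 2: £5,598,593.02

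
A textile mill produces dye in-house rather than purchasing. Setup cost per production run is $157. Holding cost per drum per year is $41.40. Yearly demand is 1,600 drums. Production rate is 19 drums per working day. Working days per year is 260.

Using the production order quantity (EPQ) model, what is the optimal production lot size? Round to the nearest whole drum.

d = 1,600/260 = 6.1538 drums/day;  effective holding cost H(1 − d/p) = 41.4·(1 − 6.1538/19) = 27.99109
Q* = √(2DS / H_eff) = √(2·1,600·157 / 27.99109) ≈ 133.97

134 drums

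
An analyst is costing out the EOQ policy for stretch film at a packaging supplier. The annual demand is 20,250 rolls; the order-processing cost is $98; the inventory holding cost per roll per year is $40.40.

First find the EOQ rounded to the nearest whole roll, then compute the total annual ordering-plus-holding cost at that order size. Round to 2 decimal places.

$12,662.86

Optimal lot size Q* = (2 × 20,250 × $98 / $40.4)^½ ≈ 313.44 → Q = 313 rolls
Annual ordering cost = (D/Q)·S = (20,250/313) × 98 = $6,340.26
Annual holding cost  = (Q/2)·H = (313/2) × 40.4 = $6,322.60
Total = $6,340.26 + $6,322.60 = $12,662.86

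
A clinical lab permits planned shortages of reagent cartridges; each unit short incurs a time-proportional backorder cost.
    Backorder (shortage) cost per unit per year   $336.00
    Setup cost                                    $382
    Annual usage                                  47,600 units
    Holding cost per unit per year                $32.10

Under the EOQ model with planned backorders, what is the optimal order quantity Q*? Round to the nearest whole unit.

Q* = √(2DS/H) · √((H + b)/b)
   = √(2 × 47,600 × 382 / 32.1) · √((32.1 + 336) / 336)
   = 1,064.382 × 1.0467 ≈ 1,114.07

1,114 units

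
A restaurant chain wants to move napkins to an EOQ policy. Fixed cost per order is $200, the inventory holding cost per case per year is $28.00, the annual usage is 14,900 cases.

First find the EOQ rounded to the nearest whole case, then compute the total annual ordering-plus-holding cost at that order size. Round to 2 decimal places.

$12,918.21

EOQ = √(2DS/H) = √(2 × 14,900 × 200 / 28)
    = √(212,857.14) ≈ 461.36 → Q = 461 cases
Ordering: D/Q × S = 14,900/461 × $200 = $6,464.21
Holding:  Q/2 × H = 461/2 × $28 = $6,454.00
Total = $6,464.21 + $6,454.00 = $12,918.21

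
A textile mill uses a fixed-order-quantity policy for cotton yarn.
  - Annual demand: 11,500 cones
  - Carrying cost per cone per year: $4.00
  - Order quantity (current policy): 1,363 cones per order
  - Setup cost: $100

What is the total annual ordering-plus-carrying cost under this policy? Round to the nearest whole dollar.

Ordering: D/Q × S = 11,500/1,363 × $100 = $843.73
Holding:  Q/2 × H = 1,363/2 × $4 = $2,726.00
Total = $843.73 + $2,726.00 = $3,569.73

$3,570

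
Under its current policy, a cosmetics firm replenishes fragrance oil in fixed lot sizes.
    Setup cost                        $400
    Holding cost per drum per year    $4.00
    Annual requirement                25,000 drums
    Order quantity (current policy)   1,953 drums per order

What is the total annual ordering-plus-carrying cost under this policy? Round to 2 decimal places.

Annual ordering cost = (D/Q)·S = (25,000/1,953) × 400 = $5,120.33
Annual holding cost  = (Q/2)·H = (1,953/2) × 4 = $3,906.00
Total = $5,120.33 + $3,906.00 = $9,026.33

$9,026.33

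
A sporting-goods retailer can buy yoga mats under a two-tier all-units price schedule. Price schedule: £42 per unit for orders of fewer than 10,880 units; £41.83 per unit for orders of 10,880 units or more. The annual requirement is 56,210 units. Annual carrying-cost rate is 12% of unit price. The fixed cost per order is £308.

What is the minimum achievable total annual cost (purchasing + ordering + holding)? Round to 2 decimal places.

H₁ = 12%×£42 = £5.0400;  H₂ = 12%×£41.83 = £5.0196
EOQ₁ = √(2×56,210×308/5.0400) = 2,621.09  (< 10,880, feasible at tier 1)
EOQ₂ = √(2×56,210×308/5.0196) = 2,626.41  (< 10,880 → use Q = 10,880 at tier-2 price)
TC(tier 1 (EOQ₁), Q≈2,621.1) = £2,374,030.29
TC(tier 2, Q≈10,880.0) = £2,380,162.16
Minimum at tier 1 (EOQ₁): £2,374,030.29

£2,374,030.29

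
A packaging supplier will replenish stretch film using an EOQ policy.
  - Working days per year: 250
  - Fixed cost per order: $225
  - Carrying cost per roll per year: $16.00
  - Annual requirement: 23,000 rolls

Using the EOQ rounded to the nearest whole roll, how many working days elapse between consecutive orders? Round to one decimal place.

Q* = √(2·D·S / H) = √(2·23,000·225 / 16) = √646,875.0 ≈ 804.29 → Q = 804 rolls
Cycle time = (working days × Q)/D = (250 × 804) / 23,000 = 8.739 days

8.7 days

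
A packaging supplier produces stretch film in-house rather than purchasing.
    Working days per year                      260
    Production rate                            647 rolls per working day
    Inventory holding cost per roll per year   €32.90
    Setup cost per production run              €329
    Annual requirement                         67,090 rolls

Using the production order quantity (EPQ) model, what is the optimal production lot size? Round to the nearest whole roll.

1,494 rolls

Daily demand d = 67,090/260 = 258.038; p = 647; 1 − d/p = 0.60118
EPQ = √(2DS / (H(1 − d/p)))
    = √(2 × 67,090 × 329 / (32.9 × 0.60118)) ≈ 1,493.97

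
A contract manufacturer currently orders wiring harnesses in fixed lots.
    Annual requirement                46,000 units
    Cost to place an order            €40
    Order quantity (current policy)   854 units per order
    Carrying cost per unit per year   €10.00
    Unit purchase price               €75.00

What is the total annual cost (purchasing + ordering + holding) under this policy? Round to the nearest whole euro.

Orders/yr = 46,000/854 = 53.864; ordering cost = 53.864 × €40 = €2,154.57
Average inventory = 854/2 = 427; holding cost = 427 × €10 = €4,270.00
Purchase cost = D·C = 46,000 × 75 = €3,450,000.00
Total = €2,154.57 + €4,270.00 + €3,450,000.00 = €3,456,424.57

€3,456,425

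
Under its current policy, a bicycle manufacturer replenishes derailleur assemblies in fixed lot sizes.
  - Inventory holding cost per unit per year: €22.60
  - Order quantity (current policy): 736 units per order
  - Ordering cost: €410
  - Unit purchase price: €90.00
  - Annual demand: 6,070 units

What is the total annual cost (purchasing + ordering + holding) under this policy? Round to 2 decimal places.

Ordering: D/Q × S = 6,070/736 × €410 = €3,381.39
Holding:  Q/2 × H = 736/2 × €22.6 = €8,316.80
Purchase cost = D·C = 6,070 × 90 = €546,300.00
Total = €3,381.39 + €8,316.80 + €546,300.00 = €557,998.19

€557,998.19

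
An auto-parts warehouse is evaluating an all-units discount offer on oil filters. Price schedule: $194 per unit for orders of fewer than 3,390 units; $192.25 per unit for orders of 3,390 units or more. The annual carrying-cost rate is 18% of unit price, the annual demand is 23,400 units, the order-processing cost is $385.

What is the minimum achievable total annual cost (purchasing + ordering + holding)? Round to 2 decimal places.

$4,559,963.00

H₁ = 18%×$194 = $34.9200;  H₂ = 18%×$192.25 = $34.6050
EOQ₁ = √(2×23,400×385/34.9200) = 718.32  (< 3,390, feasible at tier 1)
EOQ₂ = √(2×23,400×385/34.6050) = 721.58  (< 3,390 → use Q = 3,390 at tier-2 price)
TC(tier 1 (EOQ₁), Q≈718.3) = $4,564,683.63
TC(tier 2, Q≈3,390.0) = $4,559,963.00
Minimum at tier 2: $4,559,963.00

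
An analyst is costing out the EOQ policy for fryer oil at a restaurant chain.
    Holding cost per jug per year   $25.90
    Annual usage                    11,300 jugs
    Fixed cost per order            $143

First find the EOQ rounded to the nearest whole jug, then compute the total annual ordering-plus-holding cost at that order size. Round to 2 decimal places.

$9,148.97

2DS/H = 2·11,300·143/25.9 = 124,779.92
EOQ = √124,779.92 ≈ 353.24 → Q = 353 jugs
Ordering: D/Q × S = 11,300/353 × $143 = $4,577.62
Holding:  Q/2 × H = 353/2 × $25.9 = $4,571.35
Total = $4,577.62 + $4,571.35 = $9,148.97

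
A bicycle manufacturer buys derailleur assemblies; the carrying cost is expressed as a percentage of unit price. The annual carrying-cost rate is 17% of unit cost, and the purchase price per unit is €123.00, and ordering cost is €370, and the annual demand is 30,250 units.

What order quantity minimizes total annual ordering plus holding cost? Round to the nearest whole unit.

1,035 units

H = i·C = 0.17 × €123 = €20.9100 per unit-year
2DS/H = 2·30,250·370/20.91 = 1,070,540.41
EOQ = √1,070,540.41 ≈ 1,034.67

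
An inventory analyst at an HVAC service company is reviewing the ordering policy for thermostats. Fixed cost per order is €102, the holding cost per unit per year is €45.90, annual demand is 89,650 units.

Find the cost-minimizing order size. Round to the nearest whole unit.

Q* = √(2·D·S / H) = √(2·89,650·102 / 45.9) = √398,444.4 ≈ 631.22

631 units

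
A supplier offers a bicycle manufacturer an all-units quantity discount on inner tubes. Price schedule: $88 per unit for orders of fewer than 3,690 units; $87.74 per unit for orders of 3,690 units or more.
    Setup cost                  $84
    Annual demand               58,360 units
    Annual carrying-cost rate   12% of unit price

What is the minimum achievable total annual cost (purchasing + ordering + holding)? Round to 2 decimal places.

$5,141,260.56

H₁ = 12%×$88 = $10.5600;  H₂ = 12%×$87.74 = $10.5288
EOQ₁ = √(2×58,360×84/10.5600) = 963.56  (< 3,690, feasible at tier 1)
EOQ₂ = √(2×58,360×84/10.5288) = 964.99  (< 3,690 → use Q = 3,690 at tier-2 price)
TC(tier 1 (EOQ₁), Q≈963.6) = $5,145,855.23
TC(tier 2, Q≈3,690.0) = $5,141,260.56
Minimum at tier 2: $5,141,260.56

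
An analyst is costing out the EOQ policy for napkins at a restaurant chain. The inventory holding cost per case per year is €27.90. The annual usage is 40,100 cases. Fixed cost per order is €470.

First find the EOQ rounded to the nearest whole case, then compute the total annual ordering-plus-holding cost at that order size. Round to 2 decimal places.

Optimal lot size Q* = (2 × 40,100 × €470 / €27.9)^½ ≈ 1,162.34 → Q = 1,162 cases
Annual ordering cost = (D/Q)·S = (40,100/1,162) × 470 = €16,219.45
Annual holding cost  = (Q/2)·H = (1,162/2) × 27.9 = €16,209.90
Total = €16,219.45 + €16,209.90 = €32,429.35

€32,429.35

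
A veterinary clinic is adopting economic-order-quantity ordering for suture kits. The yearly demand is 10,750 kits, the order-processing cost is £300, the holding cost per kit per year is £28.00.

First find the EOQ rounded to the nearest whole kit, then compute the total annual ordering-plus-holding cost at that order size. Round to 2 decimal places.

£13,438.75

Optimal lot size Q* = (2 × 10,750 × £300 / £28)^½ ≈ 479.96 → Q = 480 kits
Orders/yr = 10,750/480 = 22.396; ordering cost = 22.396 × £300 = £6,718.75
Average inventory = 480/2 = 240; holding cost = 240 × £28 = £6,720.00
Total = £6,718.75 + £6,720.00 = £13,438.75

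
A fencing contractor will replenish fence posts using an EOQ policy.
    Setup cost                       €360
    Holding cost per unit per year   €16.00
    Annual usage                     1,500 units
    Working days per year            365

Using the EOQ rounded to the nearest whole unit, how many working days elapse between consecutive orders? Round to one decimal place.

63.3 days

Q* = √(2·D·S / H) = √(2·1,500·360 / 16) = √67,500.0 ≈ 259.81 → Q = 260 units
T = Q/D × 365 days = 260/1,500 × 365 = 63.267 days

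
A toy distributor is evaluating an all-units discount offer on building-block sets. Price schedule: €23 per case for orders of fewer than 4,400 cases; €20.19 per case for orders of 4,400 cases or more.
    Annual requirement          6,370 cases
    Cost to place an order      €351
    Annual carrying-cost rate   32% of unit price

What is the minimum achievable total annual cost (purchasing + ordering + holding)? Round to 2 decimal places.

€143,332.21

H₁ = 32%×€23 = €7.3600;  H₂ = 32%×€20.19 = €6.4608
EOQ₁ = √(2×6,370×351/7.3600) = 779.47  (< 4,400, feasible at tier 1)
EOQ₂ = √(2×6,370×351/6.4608) = 831.95  (< 4,400 → use Q = 4,400 at tier-2 price)
TC(tier 1 (EOQ₁), Q≈779.5) = €152,246.90
TC(tier 2, Q≈4,400.0) = €143,332.21
Minimum at tier 2: €143,332.21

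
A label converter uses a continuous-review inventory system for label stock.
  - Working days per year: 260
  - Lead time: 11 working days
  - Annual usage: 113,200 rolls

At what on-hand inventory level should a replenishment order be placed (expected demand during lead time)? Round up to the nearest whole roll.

Daily demand d = 113,200 / 260 = 435.385 rolls/day
Demand during lead time = 435.385 × 11 = 4,789.23
Reorder point = 4,789.23 → round up

4,790 rolls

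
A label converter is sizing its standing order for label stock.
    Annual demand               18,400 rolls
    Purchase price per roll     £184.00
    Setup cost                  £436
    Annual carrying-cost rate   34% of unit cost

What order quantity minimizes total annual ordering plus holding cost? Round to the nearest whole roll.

Holding cost per roll per year: H = 34% × £184 = £62.5600
2DS/H = 2·18,400·436/62.56 = 256,470.59
EOQ = √256,470.59 ≈ 506.43

506 rolls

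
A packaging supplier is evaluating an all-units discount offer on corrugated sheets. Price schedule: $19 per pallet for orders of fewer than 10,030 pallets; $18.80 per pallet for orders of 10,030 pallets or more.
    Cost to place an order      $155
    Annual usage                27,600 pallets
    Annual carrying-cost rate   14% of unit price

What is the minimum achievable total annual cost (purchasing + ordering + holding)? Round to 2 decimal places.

$529,170.64

H₁ = 14%×$19 = $2.6600;  H₂ = 14%×$18.80 = $2.6320
EOQ₁ = √(2×27,600×155/2.6600) = 1,793.47  (< 10,030, feasible at tier 1)
EOQ₂ = √(2×27,600×155/2.6320) = 1,802.99  (< 10,030 → use Q = 10,030 at tier-2 price)
TC(tier 1 (EOQ₁), Q≈1,793.5) = $529,170.64
TC(tier 2, Q≈10,030.0) = $532,506.00
Minimum at tier 1 (EOQ₁): $529,170.64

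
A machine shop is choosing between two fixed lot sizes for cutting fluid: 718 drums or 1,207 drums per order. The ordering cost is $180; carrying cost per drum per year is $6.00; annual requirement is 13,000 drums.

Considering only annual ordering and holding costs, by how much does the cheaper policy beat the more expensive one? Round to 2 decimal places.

Annual cost at Q: ordering D·S/Q plus holding Q·H/2.
TC(718) = (13,000/718)×180 + (718/2)×6 = $5,413.05
TC(1,207) = (13,000/1,207)×180 + (1,207/2)×6 = $5,559.69
Cheaper: Q = 718.  Difference = $146.64

$146.64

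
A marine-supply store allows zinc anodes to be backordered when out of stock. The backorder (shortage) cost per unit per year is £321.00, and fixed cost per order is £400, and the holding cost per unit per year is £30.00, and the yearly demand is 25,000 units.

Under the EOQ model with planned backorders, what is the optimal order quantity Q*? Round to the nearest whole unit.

854 units

Basic EOQ = √(2·25,000·400/30) = 816.497
Backorder adjustment √((H+b)/b) = √((30+321)/321) = 1.0457
Q* = 816.497 × 1.0457 ≈ 853.80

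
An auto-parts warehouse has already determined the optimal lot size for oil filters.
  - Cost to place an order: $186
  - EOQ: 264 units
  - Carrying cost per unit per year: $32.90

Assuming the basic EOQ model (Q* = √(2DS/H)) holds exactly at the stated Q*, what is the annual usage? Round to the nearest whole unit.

6,164 units per year

EOQ relation: Q² = 2DS/H, so rearrange for the unknown.
D = Q²H / (2S) = 264² × 32.9 / (2 × 186) = 6,163.97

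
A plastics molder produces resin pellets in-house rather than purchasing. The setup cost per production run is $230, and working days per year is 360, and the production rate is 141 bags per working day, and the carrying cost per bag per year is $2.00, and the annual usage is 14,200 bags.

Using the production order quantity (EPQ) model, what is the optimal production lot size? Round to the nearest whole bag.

d = 14,200/360 = 39.4444 bags/day;  effective holding cost H(1 − d/p) = 2·(1 − 39.4444/141) = 1.44050
Q* = √(2DS / H_eff) = √(2·14,200·230 / 1.44050) ≈ 2,129.44

2,129 bags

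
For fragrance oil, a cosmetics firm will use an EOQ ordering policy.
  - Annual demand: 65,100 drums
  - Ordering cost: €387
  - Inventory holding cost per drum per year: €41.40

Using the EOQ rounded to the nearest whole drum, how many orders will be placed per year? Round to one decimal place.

59.0 orders per year

Optimal lot size Q* = (2 × 65,100 × €387 / €41.4)^½ ≈ 1,103.22 → Q = 1,103
Orders per year = D/Q = 65,100 / 1,103 = 59.021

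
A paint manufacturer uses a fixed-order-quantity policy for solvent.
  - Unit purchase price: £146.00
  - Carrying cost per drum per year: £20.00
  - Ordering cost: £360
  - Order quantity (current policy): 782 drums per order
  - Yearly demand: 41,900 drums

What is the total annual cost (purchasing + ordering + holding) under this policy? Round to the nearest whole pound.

£6,144,509

Orders/yr = 41,900/782 = 53.581; ordering cost = 53.581 × £360 = £19,289.00
Average inventory = 782/2 = 391; holding cost = 391 × £20 = £7,820.00
Purchase cost = D·C = 41,900 × 146 = £6,117,400.00
Total = £19,289.00 + £7,820.00 + £6,117,400.00 = £6,144,509.00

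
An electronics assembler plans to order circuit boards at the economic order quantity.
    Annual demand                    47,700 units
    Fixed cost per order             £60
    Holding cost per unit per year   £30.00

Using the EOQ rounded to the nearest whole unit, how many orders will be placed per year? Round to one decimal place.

Optimal lot size Q* = (2 × 47,700 × £60 / £30)^½ ≈ 436.81 → Q = 437
N = D/Q = 47,700/437 ≈ 109.153 orders/yr

109.2 orders per year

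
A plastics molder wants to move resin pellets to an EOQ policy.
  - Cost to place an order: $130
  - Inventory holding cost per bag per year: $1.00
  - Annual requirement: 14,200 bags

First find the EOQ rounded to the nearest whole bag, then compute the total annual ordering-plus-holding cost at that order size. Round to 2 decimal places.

2DS/H = 2·14,200·130/1 = 3,692,000.00
EOQ = √3,692,000.00 ≈ 1,921.46 → Q = 1,921 bags
Orders/yr = 14,200/1,921 = 7.392; ordering cost = 7.392 × $130 = $960.96
Average inventory = 1,921/2 = 960.5; holding cost = 960.5 × $1 = $960.50
Total = $960.96 + $960.50 = $1,921.46

$1,921.46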